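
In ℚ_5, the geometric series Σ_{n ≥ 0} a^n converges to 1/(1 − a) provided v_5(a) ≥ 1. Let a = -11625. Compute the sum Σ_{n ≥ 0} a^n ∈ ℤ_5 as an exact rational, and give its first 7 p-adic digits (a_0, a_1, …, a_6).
Σ a^n = 1/(1 − a) = 1/11626;  first 7 digits = (1, 0, 0, 2, 1, 1, 3)

v_5(a) = 3 ≥ 1, so the series converges in ℤ_5 to 1/(1 − a) = 1/(1 − (-11625)) = 1/11626. Expand this rational in ℤ_5: compute digits iteratively via d_i = x_i mod 5, x_{i+1} = (x_i − d_i)/5. The first 7 digits are (1, 0, 0, 2, 1, 1, 3).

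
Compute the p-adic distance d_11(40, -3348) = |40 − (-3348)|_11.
d_11(40, -3348) = 1/121

Step 1 — x − y = 40 − (-3348) = 3388. Step 2 — v_11(3388) = 2 (factor: 3388 = (11^2 · 28); the sign does not affect v_p). Step 3 — |x − y|_11 = 11^{-2} = 1/121.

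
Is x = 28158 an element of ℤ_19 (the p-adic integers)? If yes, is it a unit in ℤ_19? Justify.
x ∈ ℤ_19 but not a unit; v_19(x) = 2 > 0

ℤ_19 = {x ∈ ℚ_19 : v_19(x) ≥ 0} and ℤ_19^× = {x ∈ ℤ_19 : v_19(x) = 0}. Here v_19(28158) = v_19(num) − v_19(den) = 2; compare against these criteria.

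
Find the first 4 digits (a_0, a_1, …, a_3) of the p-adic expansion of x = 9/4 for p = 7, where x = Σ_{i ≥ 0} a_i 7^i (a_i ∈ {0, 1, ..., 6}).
(a_0, …, a_3) = (4, 5, 1, 5)

v_7(9/4) = 0 (numerator and denominator both coprime to 7), so x ∈ ℤ_7^×. Compute digits iteratively via a_i = x_i mod 7, x_{i+1} = (x_i − a_i)/7, with x_0 = x:
  x_0 = 9/4;  a_0 = 4;  x_1 = (x_0 − 4)/7 = -1/4
  x_1 = -1/4;  a_1 = 5;  x_2 = (x_1 − 5)/7 = -3/4
  x_2 = -3/4;  a_2 = 1;  x_3 = (x_2 − 1)/7 = -1/4
  x_3 = -1/4;  a_3 = 5;  x_4 = (x_3 − 5)/7 = -3/4
Digits: (4, 5, 1, 5).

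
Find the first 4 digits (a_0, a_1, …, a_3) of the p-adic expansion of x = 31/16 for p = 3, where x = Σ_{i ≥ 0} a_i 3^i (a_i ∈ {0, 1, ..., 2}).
(a_0, …, a_3) = (1, 2, 0, 0)

v_3(31/16) = 0 (numerator and denominator both coprime to 3), so x ∈ ℤ_3^×. Compute digits iteratively via a_i = x_i mod 3, x_{i+1} = (x_i − a_i)/3, with x_0 = x:
  x_0 = 31/16;  a_0 = 1;  x_1 = (x_0 − 1)/3 = 5/16
  x_1 = 5/16;  a_1 = 2;  x_2 = (x_1 − 2)/3 = -9/16
  x_2 = -9/16;  a_2 = 0;  x_3 = (x_2 − 0)/3 = -3/16
  x_3 = -3/16;  a_3 = 0;  x_4 = (x_3 − 0)/3 = -1/16
Digits: (1, 2, 0, 0).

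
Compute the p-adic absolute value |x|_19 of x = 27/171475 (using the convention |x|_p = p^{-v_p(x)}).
|27/171475|_19 = 6859

Step 1 — compute v_19(x) by factoring powers of 19 out of the numerator and denominator: v_19(27/171475) = -3. Step 2 — apply |x|_p = p^{-v_p(x)} = 19^{3} = 6859.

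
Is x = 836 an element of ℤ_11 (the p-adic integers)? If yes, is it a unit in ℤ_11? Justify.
x ∈ ℤ_11 but not a unit; v_11(x) = 1 > 0

ℤ_11 = {x ∈ ℚ_11 : v_11(x) ≥ 0} and ℤ_11^× = {x ∈ ℤ_11 : v_11(x) = 0}. Here v_11(836) = v_11(num) − v_11(den) = 1; compare against these criteria.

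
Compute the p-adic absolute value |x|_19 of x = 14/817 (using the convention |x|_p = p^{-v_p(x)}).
|14/817|_19 = 19

Step 1 — compute v_19(x) by factoring powers of 19 out of the numerator and denominator: v_19(14/817) = -1. Step 2 — apply |x|_p = p^{-v_p(x)} = 19^{1} = 19.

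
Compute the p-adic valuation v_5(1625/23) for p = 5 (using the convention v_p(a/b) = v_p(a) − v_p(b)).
v_5(1625/23) = 3

Factor powers of 5 from the numerator and denominator of the reduced fraction: 1625 = 5^3 · 13 and 23 = 5^0 · 23. Apply v_p(a/b) = v_p(a) − v_p(b): v_5(1625/23) = 3 − 0 = 3.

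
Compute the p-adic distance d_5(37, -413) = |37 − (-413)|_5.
d_5(37, -413) = 1/25

Step 1 — x − y = 37 − (-413) = 450. Step 2 — v_5(450) = 2 (factor: 450 = (5^2 · 18); the sign does not affect v_p). Step 3 — |x − y|_5 = 5^{-2} = 1/25.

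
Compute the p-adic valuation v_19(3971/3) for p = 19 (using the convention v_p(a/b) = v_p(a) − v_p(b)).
v_19(3971/3) = 2

Factor powers of 19 from the numerator and denominator of the reduced fraction: 3971 = 19^2 · 11 and 3 = 19^0 · 3. Apply v_p(a/b) = v_p(a) − v_p(b): v_19(3971/3) = 2 − 0 = 2.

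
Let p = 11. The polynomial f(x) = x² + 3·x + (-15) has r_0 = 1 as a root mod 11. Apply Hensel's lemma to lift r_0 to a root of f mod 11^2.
r_1 = 100 (mod 121)

Hensel: r_{i+1} = r_i − f(r_i)·(f′(r_i))^{-1} mod 11^{i+2}, f′(x) = 2x + 3. Iterate:
  r_0 = 1 (mod 11)
  r_1 = 100 (mod 121)
Final: r = 100 satisfies f(r) ≡ 0 mod 11^2.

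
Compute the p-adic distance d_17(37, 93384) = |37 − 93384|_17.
d_17(37, 93384) = 1/4913

Step 1 — x − y = 37 − 93384 = -93347. Step 2 — v_17(-93347) = 3 (factor: -93347 = −(17^3 · 19); the sign does not affect v_p). Step 3 — |x − y|_17 = 17^{-3} = 1/4913.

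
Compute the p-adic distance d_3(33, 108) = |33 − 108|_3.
d_3(33, 108) = 1/3

Step 1 — x − y = 33 − 108 = -75. Step 2 — v_3(-75) = 1 (factor: -75 = −(3^1 · 25); the sign does not affect v_p). Step 3 — |x − y|_3 = 3^{-1} = 1/3.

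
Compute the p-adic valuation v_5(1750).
v_5(1750) = 3

v_5(n) is the largest exponent k such that 5^k divides n. Factor out: 1750 = 5^3 · 14. (Sign doesn't affect v_p.) So v_5(1750) = 3.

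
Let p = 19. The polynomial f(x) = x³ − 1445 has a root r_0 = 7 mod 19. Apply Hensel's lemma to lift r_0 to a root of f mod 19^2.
r_1 = 292 (mod 361)

Hensel: r_{i+1} = r_i − f(r_i)/f′(r_i) mod 19^{i+2}, where f′(x) = 3x². Iterate:
  r_0 = 7 (mod 19)
  r_1 = 292 (mod 361)
Final: r = 292 with f(r) ≡ 0 mod 19^2.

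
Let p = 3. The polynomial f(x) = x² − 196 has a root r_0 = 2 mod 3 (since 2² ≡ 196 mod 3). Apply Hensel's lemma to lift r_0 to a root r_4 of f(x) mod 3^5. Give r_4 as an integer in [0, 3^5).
r_4 = 14 (mod 243)

Hensel's recurrence: r_{i+1} = r_i − f(r_i)·(f′(r_i))^{-1} mod 3^{i+2}, with f′(x) = 2x. Iterate:
  r_0 = 2 (mod 3)
  r_1 = 5 (mod 9)
  r_2 = 14 (mod 27)
  r_3 = 14 (mod 81)
  r_4 = 14 (mod 243)
Final: r_4 = 14, and one checks f(r_4) ≡ 0 mod 3^5.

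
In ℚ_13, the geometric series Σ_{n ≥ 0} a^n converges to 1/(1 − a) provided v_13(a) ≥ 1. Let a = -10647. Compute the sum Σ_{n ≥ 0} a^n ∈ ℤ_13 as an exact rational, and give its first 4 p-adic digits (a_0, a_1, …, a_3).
Σ a^n = 1/(1 − a) = 1/10648;  first 4 digits = (1, 0, 2, 8)

v_13(a) = 2 ≥ 1, so the series converges in ℤ_13 to 1/(1 − a) = 1/(1 − (-10647)) = 1/10648. Expand this rational in ℤ_13: compute digits iteratively via d_i = x_i mod 13, x_{i+1} = (x_i − d_i)/13. The first 4 digits are (1, 0, 2, 8).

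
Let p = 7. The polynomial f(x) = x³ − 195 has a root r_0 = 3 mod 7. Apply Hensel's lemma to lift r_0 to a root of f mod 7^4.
r_3 = 129 (mod 2401)

Hensel: r_{i+1} = r_i − f(r_i)/f′(r_i) mod 7^{i+2}, where f′(x) = 3x². Iterate:
  r_0 = 3 (mod 7)
  r_1 = 31 (mod 49)
  r_2 = 129 (mod 343)
  r_3 = 129 (mod 2401)
Final: r = 129 with f(r) ≡ 0 mod 7^4.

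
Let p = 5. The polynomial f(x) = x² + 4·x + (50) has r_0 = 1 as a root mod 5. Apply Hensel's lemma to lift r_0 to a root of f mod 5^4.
r_3 = 321 (mod 625)

Hensel: r_{i+1} = r_i − f(r_i)·(f′(r_i))^{-1} mod 5^{i+2}, f′(x) = 2x + 4. Iterate:
  r_0 = 1 (mod 5)
  r_1 = 21 (mod 25)
  r_2 = 71 (mod 125)
  r_3 = 321 (mod 625)
Final: r = 321 satisfies f(r) ≡ 0 mod 5^4.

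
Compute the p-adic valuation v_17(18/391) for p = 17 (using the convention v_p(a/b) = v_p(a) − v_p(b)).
v_17(18/391) = -1

Factor powers of 17 from the numerator and denominator of the reduced fraction: 18 = 17^0 · 18 and 391 = 17^1 · 23. Apply v_p(a/b) = v_p(a) − v_p(b): v_17(18/391) = 0 − 1 = -1.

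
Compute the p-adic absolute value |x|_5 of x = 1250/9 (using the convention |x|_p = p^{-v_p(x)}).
|1250/9|_5 = 1/625

Step 1 — compute v_5(x) by factoring powers of 5 out of the numerator and denominator: v_5(1250/9) = 4. Step 2 — apply |x|_p = p^{-v_p(x)} = 5^{-4} = 1/625.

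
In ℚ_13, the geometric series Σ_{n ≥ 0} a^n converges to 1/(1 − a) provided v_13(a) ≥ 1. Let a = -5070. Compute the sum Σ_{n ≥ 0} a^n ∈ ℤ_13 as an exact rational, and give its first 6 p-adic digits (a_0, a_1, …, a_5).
Σ a^n = 1/(1 − a) = 1/5071;  first 6 digits = (1, 0, 9, 10, 2, 4)

v_13(a) = 2 ≥ 1, so the series converges in ℤ_13 to 1/(1 − a) = 1/(1 − (-5070)) = 1/5071. Expand this rational in ℤ_13: compute digits iteratively via d_i = x_i mod 13, x_{i+1} = (x_i − d_i)/13. The first 6 digits are (1, 0, 9, 10, 2, 4).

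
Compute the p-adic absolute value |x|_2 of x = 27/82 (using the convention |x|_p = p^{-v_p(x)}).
|27/82|_2 = 2

Step 1 — compute v_2(x) by factoring powers of 2 out of the numerator and denominator: v_2(27/82) = -1. Step 2 — apply |x|_p = p^{-v_p(x)} = 2^{1} = 2.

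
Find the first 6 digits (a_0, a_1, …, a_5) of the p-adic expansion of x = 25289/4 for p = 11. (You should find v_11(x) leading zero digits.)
(a_0, …, a_5) = (0, 0, 0, 2, 3, 8)

v_11(25289/4) = 3, so a_0 = ... = a_2 = 0. Factor out: x = 11^3 · u with u = 19/4 a unit in ℤ_11. Expand u iteratively via a_{v+i} = u_i mod 11, u_{i+1} = (u_i − a_{v+i})/11:
  u_0 = 19/4;  a_3 = 2;  u_1 = (u_0 − 2)/11 = 1/4
  u_1 = 1/4;  a_4 = 3;  u_2 = (u_1 − 3)/11 = -1/4
  u_2 = -1/4;  a_5 = 8;  u_3 = (u_2 − 8)/11 = -3/4
Digits: (0, 0, 0, 2, 3, 8).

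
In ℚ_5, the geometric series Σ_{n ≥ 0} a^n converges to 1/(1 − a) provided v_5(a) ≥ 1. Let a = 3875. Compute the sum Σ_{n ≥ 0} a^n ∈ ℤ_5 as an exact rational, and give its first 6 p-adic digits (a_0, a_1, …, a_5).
Σ a^n = 1/(1 − a) = -1/3874;  first 6 digits = (1, 0, 0, 1, 1, 1)

v_5(a) = 3 ≥ 1, so the series converges in ℤ_5 to 1/(1 − a) = 1/(1 − 3875) = -1/3874. Expand this rational in ℤ_5: compute digits iteratively via d_i = x_i mod 5, x_{i+1} = (x_i − d_i)/5. The first 6 digits are (1, 0, 0, 1, 1, 1).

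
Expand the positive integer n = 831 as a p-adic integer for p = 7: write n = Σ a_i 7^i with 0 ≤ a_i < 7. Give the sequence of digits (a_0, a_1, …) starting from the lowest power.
(a_0, a_1, …) = (5, 6, 2, 2)

Repeated division by 7 gives the digits low-to-high: 831 = 5 + 6·7^1 + 2·7^2 + 2·7^3. Digit sequence: (5, 6, 2, 2).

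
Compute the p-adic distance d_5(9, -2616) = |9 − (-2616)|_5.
d_5(9, -2616) = 1/125

Step 1 — x − y = 9 − (-2616) = 2625. Step 2 — v_5(2625) = 3 (factor: 2625 = (5^3 · 21); the sign does not affect v_p). Step 3 — |x − y|_5 = 5^{-3} = 1/125.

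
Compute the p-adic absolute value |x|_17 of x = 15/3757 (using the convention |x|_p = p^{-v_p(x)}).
|15/3757|_17 = 289

Step 1 — compute v_17(x) by factoring powers of 17 out of the numerator and denominator: v_17(15/3757) = -2. Step 2 — apply |x|_p = p^{-v_p(x)} = 17^{2} = 289.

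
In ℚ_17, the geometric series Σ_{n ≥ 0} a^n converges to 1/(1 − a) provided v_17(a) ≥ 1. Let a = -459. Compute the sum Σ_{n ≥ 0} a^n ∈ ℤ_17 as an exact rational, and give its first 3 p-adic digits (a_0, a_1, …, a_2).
Σ a^n = 1/(1 − a) = 1/460;  first 3 digits = (1, 7, 13)

v_17(a) = 1 ≥ 1, so the series converges in ℤ_17 to 1/(1 − a) = 1/(1 − (-459)) = 1/460. Expand this rational in ℤ_17: compute digits iteratively via d_i = x_i mod 17, x_{i+1} = (x_i − d_i)/17. The first 3 digits are (1, 7, 13).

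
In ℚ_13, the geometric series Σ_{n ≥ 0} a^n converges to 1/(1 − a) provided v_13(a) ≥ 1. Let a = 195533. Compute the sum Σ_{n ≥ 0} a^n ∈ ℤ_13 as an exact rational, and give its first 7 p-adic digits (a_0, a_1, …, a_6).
Σ a^n = 1/(1 − a) = -1/195532;  first 7 digits = (1, 0, 0, 11, 6, 0, 4)

v_13(a) = 3 ≥ 1, so the series converges in ℤ_13 to 1/(1 − a) = 1/(1 − 195533) = -1/195532. Expand this rational in ℤ_13: compute digits iteratively via d_i = x_i mod 13, x_{i+1} = (x_i − d_i)/13. The first 7 digits are (1, 0, 0, 11, 6, 0, 4).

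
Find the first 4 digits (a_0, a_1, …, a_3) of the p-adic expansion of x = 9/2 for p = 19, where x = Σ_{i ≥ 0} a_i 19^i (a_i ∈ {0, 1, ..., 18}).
(a_0, …, a_3) = (14, 9, 9, 9)

v_19(9/2) = 0 (numerator and denominator both coprime to 19), so x ∈ ℤ_19^×. Compute digits iteratively via a_i = x_i mod 19, x_{i+1} = (x_i − a_i)/19, with x_0 = x:
  x_0 = 9/2;  a_0 = 14;  x_1 = (x_0 − 14)/19 = -1/2
  x_1 = -1/2;  a_1 = 9;  x_2 = (x_1 − 9)/19 = -1/2
  x_2 = -1/2;  a_2 = 9;  x_3 = (x_2 − 9)/19 = -1/2
  x_3 = -1/2;  a_3 = 9;  x_4 = (x_3 − 9)/19 = -1/2
Digits: (14, 9, 9, 9).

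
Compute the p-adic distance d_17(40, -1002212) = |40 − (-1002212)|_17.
d_17(40, -1002212) = 1/83521

Step 1 — x − y = 40 − (-1002212) = 1002252. Step 2 — v_17(1002252) = 4 (factor: 1002252 = (17^4 · 12); the sign does not affect v_p). Step 3 — |x − y|_17 = 17^{-4} = 1/83521.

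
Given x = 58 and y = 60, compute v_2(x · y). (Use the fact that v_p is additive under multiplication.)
v_2(3480) = 3

v_p(x) = 1 (factor: 58 = 2^1 · 29); v_p(y) = 2 (factor: 60 = 2^2 · 15). Additivity: v_p(xy) = v_p(x) + v_p(y) = 1 + 2 = 3. (Direct check: xy = 3480 = 2^3 · (435).)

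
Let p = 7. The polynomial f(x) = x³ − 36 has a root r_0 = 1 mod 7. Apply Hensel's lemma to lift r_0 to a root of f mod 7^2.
r_1 = 29 (mod 49)

Hensel: r_{i+1} = r_i − f(r_i)/f′(r_i) mod 7^{i+2}, where f′(x) = 3x². Iterate:
  r_0 = 1 (mod 7)
  r_1 = 29 (mod 49)
Final: r = 29 with f(r) ≡ 0 mod 7^2.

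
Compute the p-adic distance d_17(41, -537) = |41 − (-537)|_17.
d_17(41, -537) = 1/289

Step 1 — x − y = 41 − (-537) = 578. Step 2 — v_17(578) = 2 (factor: 578 = (17^2 · 2); the sign does not affect v_p). Step 3 — |x − y|_17 = 17^{-2} = 1/289.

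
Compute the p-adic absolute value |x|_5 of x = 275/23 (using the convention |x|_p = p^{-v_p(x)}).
|275/23|_5 = 1/25

Step 1 — compute v_5(x) by factoring powers of 5 out of the numerator and denominator: v_5(275/23) = 2. Step 2 — apply |x|_p = p^{-v_p(x)} = 5^{-2} = 1/25.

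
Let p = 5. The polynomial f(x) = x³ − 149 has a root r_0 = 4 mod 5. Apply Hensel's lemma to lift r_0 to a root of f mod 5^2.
r_1 = 24 (mod 25)

Hensel: r_{i+1} = r_i − f(r_i)/f′(r_i) mod 5^{i+2}, where f′(x) = 3x². Iterate:
  r_0 = 4 (mod 5)
  r_1 = 24 (mod 25)
Final: r = 24 with f(r) ≡ 0 mod 5^2.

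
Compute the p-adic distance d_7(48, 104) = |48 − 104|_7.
d_7(48, 104) = 1/7

Step 1 — x − y = 48 − 104 = -56. Step 2 — v_7(-56) = 1 (factor: -56 = −(7^1 · 8); the sign does not affect v_p). Step 3 — |x − y|_7 = 7^{-1} = 1/7.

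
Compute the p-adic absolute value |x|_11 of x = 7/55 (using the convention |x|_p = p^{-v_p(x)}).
|7/55|_11 = 11

Step 1 — compute v_11(x) by factoring powers of 11 out of the numerator and denominator: v_11(7/55) = -1. Step 2 — apply |x|_p = p^{-v_p(x)} = 11^{1} = 11.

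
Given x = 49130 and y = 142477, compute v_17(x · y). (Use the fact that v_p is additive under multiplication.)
v_17(6999895010) = 6

v_p(x) = 3 (factor: 49130 = 17^3 · 10); v_p(y) = 3 (factor: 142477 = 17^3 · 29). Additivity: v_p(xy) = v_p(x) + v_p(y) = 3 + 3 = 6. (Direct check: xy = 6999895010 = 17^6 · (290).)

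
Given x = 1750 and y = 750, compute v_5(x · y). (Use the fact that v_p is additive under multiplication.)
v_5(1312500) = 6

v_p(x) = 3 (factor: 1750 = 5^3 · 14); v_p(y) = 3 (factor: 750 = 5^3 · 6). Additivity: v_p(xy) = v_p(x) + v_p(y) = 3 + 3 = 6. (Direct check: xy = 1312500 = 5^6 · (84).)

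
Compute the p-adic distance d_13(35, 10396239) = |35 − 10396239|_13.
d_13(35, 10396239) = 1/371293

Step 1 — x − y = 35 − 10396239 = -10396204. Step 2 — v_13(-10396204) = 5 (factor: -10396204 = −(13^5 · 28); the sign does not affect v_p). Step 3 — |x − y|_13 = 13^{-5} = 1/371293.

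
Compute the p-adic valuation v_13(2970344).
v_13(2970344) = 5

v_13(n) is the largest exponent k such that 13^k divides n. Factor out: 2970344 = 13^5 · 8. (Sign doesn't affect v_p.) So v_13(2970344) = 5.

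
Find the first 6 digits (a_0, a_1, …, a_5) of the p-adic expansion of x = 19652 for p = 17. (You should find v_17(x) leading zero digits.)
(a_0, …, a_5) = (0, 0, 0, 4, 0, 0)

v_17(19652) = 3, so a_0 = ... = a_2 = 0. Factor out: x = 17^3 · u with u = 4 a unit in ℤ_17. Expand u iteratively via a_{v+i} = u_i mod 17, u_{i+1} = (u_i − a_{v+i})/17:
  u_0 = 4;  a_3 = 4;  u_1 = (u_0 − 4)/17 = 0
  u_1 = 0;  a_4 = 0;  u_2 = (u_1 − 0)/17 = 0
  u_2 = 0;  a_5 = 0;  u_3 = (u_2 − 0)/17 = 0
Digits: (0, 0, 0, 4, 0, 0).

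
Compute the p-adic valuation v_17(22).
v_17(22) = 0

v_17(n) is the largest exponent k such that 17^k divides n. Factor out: 22 = 17^0 · 22. (Sign doesn't affect v_p.) So v_17(22) = 0.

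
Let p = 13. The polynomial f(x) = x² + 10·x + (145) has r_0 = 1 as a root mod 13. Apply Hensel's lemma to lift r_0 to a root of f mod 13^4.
r_3 = 26521 (mod 28561)

Hensel: r_{i+1} = r_i − f(r_i)·(f′(r_i))^{-1} mod 13^{i+2}, f′(x) = 2x + 10. Iterate:
  r_0 = 1 (mod 13)
  r_1 = 157 (mod 169)
  r_2 = 157 (mod 2197)
  r_3 = 26521 (mod 28561)
Final: r = 26521 satisfies f(r) ≡ 0 mod 13^4.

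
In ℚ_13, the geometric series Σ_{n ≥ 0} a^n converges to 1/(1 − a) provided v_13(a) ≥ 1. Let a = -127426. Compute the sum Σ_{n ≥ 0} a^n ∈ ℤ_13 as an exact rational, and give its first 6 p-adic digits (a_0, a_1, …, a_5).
Σ a^n = 1/(1 − a) = 1/127427;  first 6 digits = (1, 0, 0, 7, 8, 12)

v_13(a) = 3 ≥ 1, so the series converges in ℤ_13 to 1/(1 − a) = 1/(1 − (-127426)) = 1/127427. Expand this rational in ℤ_13: compute digits iteratively via d_i = x_i mod 13, x_{i+1} = (x_i − d_i)/13. The first 6 digits are (1, 0, 0, 7, 8, 12).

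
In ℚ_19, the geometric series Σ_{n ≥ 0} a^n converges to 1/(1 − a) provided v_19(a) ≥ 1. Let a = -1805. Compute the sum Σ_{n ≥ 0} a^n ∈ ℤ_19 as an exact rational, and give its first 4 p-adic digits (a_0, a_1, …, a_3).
Σ a^n = 1/(1 − a) = 1/1806;  first 4 digits = (1, 0, 14, 18)

v_19(a) = 2 ≥ 1, so the series converges in ℤ_19 to 1/(1 − a) = 1/(1 − (-1805)) = 1/1806. Expand this rational in ℤ_19: compute digits iteratively via d_i = x_i mod 19, x_{i+1} = (x_i − d_i)/19. The first 4 digits are (1, 0, 14, 18).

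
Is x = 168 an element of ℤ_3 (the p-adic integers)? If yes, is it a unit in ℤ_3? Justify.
x ∈ ℤ_3 but not a unit; v_3(x) = 1 > 0

ℤ_3 = {x ∈ ℚ_3 : v_3(x) ≥ 0} and ℤ_3^× = {x ∈ ℤ_3 : v_3(x) = 0}. Here v_3(168) = v_3(num) − v_3(den) = 1; compare against these criteria.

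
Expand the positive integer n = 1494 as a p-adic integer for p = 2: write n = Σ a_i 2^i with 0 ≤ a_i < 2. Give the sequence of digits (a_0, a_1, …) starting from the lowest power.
(a_0, a_1, …) = (0, 1, 1, 0, 1, 0, 1, 1, 1, 0, 1)

Repeated division by 2 gives the digits low-to-high: 1494 = 1·2^1 + 1·2^2 + 1·2^4 + 1·2^6 + 1·2^7 + 1·2^8 + 1·2^10. Digit sequence: (0, 1, 1, 0, 1, 0, 1, 1, 1, 0, 1).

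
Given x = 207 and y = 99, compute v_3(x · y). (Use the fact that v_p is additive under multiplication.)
v_3(20493) = 4

v_p(x) = 2 (factor: 207 = 3^2 · 23); v_p(y) = 2 (factor: 99 = 3^2 · 11). Additivity: v_p(xy) = v_p(x) + v_p(y) = 2 + 2 = 4. (Direct check: xy = 20493 = 3^4 · (253).)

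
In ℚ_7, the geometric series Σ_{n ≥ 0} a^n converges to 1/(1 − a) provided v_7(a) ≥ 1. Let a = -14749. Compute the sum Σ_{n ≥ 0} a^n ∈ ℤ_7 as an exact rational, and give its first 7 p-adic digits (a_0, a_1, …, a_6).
Σ a^n = 1/(1 − a) = 1/14750;  first 7 digits = (1, 0, 0, 6, 0, 6, 0)

v_7(a) = 3 ≥ 1, so the series converges in ℤ_7 to 1/(1 − a) = 1/(1 − (-14749)) = 1/14750. Expand this rational in ℤ_7: compute digits iteratively via d_i = x_i mod 7, x_{i+1} = (x_i − d_i)/7. The first 7 digits are (1, 0, 0, 6, 0, 6, 0).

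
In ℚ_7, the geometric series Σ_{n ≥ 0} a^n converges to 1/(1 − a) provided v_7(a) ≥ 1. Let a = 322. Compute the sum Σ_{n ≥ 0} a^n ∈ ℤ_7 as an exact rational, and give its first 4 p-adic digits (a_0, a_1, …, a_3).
Σ a^n = 1/(1 − a) = -1/321;  first 4 digits = (1, 4, 1, 3)

v_7(a) = 1 ≥ 1, so the series converges in ℤ_7 to 1/(1 − a) = 1/(1 − 322) = -1/321. Expand this rational in ℤ_7: compute digits iteratively via d_i = x_i mod 7, x_{i+1} = (x_i − d_i)/7. The first 4 digits are (1, 4, 1, 3).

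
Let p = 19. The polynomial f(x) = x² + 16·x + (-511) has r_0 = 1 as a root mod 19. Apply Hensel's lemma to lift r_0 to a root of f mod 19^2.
r_1 = 229 (mod 361)

Hensel: r_{i+1} = r_i − f(r_i)·(f′(r_i))^{-1} mod 19^{i+2}, f′(x) = 2x + 16. Iterate:
  r_0 = 1 (mod 19)
  r_1 = 229 (mod 361)
Final: r = 229 satisfies f(r) ≡ 0 mod 19^2.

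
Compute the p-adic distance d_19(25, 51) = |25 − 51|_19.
d_19(25, 51) = 1

Step 1 — x − y = 25 − 51 = -26. Step 2 — v_19(-26) = 0 (factor: -26 = −(19^0 · 26); the sign does not affect v_p). Step 3 — |x − y|_19 = 19^{0} = 1.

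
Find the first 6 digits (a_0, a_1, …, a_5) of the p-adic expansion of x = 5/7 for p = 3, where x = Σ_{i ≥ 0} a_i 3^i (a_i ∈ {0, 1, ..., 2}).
(a_0, …, a_5) = (2, 0, 2, 1, 2, 0)

v_3(5/7) = 0 (numerator and denominator both coprime to 3), so x ∈ ℤ_3^×. Compute digits iteratively via a_i = x_i mod 3, x_{i+1} = (x_i − a_i)/3, with x_0 = x:
  x_0 = 5/7;  a_0 = 2;  x_1 = (x_0 − 2)/3 = -3/7
  x_1 = -3/7;  a_1 = 0;  x_2 = (x_1 − 0)/3 = -1/7
  x_2 = -1/7;  a_2 = 2;  x_3 = (x_2 − 2)/3 = -5/7
  x_3 = -5/7;  a_3 = 1;  x_4 = (x_3 − 1)/3 = -4/7
  x_4 = -4/7;  a_4 = 2;  x_5 = (x_4 − 2)/3 = -6/7
  x_5 = -6/7;  a_5 = 0;  x_6 = (x_5 − 0)/3 = -2/7
Digits: (2, 0, 2, 1, 2, 0).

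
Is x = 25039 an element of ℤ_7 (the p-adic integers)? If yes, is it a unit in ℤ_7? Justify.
x ∈ ℤ_7 but not a unit; v_7(x) = 3 > 0

ℤ_7 = {x ∈ ℚ_7 : v_7(x) ≥ 0} and ℤ_7^× = {x ∈ ℤ_7 : v_7(x) = 0}. Here v_7(25039) = v_7(num) − v_7(den) = 3; compare against these criteria.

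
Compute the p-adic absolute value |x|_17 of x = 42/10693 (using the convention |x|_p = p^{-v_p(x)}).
|42/10693|_17 = 289

Step 1 — compute v_17(x) by factoring powers of 17 out of the numerator and denominator: v_17(42/10693) = -2. Step 2 — apply |x|_p = p^{-v_p(x)} = 17^{2} = 289.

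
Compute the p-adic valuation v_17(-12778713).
v_17(-12778713) = 5

v_17(n) is the largest exponent k such that 17^k divides n. Factor out: -12778713 = -17^5 · 9. (Sign doesn't affect v_p.) So v_17(-12778713) = 5.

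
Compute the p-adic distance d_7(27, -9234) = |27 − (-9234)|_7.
d_7(27, -9234) = 1/343

Step 1 — x − y = 27 − (-9234) = 9261. Step 2 — v_7(9261) = 3 (factor: 9261 = (7^3 · 27); the sign does not affect v_p). Step 3 — |x − y|_7 = 7^{-3} = 1/343.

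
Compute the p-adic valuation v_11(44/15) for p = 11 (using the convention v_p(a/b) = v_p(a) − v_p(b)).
v_11(44/15) = 1

Factor powers of 11 from the numerator and denominator of the reduced fraction: 44 = 11^1 · 4 and 15 = 11^0 · 15. Apply v_p(a/b) = v_p(a) − v_p(b): v_11(44/15) = 1 − 0 = 1.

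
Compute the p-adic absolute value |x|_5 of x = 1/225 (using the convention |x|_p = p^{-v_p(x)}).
|1/225|_5 = 25

Step 1 — compute v_5(x) by factoring powers of 5 out of the numerator and denominator: v_5(1/225) = -2. Step 2 — apply |x|_p = p^{-v_p(x)} = 5^{2} = 25.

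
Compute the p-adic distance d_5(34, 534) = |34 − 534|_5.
d_5(34, 534) = 1/125

Step 1 — x − y = 34 − 534 = -500. Step 2 — v_5(-500) = 3 (factor: -500 = −(5^3 · 4); the sign does not affect v_p). Step 3 — |x − y|_5 = 5^{-3} = 1/125.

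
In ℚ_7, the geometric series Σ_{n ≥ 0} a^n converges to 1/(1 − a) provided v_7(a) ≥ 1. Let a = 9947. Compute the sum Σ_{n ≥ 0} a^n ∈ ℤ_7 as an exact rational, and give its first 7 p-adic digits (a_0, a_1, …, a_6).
Σ a^n = 1/(1 − a) = -1/9946;  first 7 digits = (1, 0, 0, 1, 4, 0, 1)

v_7(a) = 3 ≥ 1, so the series converges in ℤ_7 to 1/(1 − a) = 1/(1 − 9947) = -1/9946. Expand this rational in ℤ_7: compute digits iteratively via d_i = x_i mod 7, x_{i+1} = (x_i − d_i)/7. The first 7 digits are (1, 0, 0, 1, 4, 0, 1).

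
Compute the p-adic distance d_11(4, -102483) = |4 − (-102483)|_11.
d_11(4, -102483) = 1/14641

Step 1 — x − y = 4 − (-102483) = 102487. Step 2 — v_11(102487) = 4 (factor: 102487 = (11^4 · 7); the sign does not affect v_p). Step 3 — |x − y|_11 = 11^{-4} = 1/14641.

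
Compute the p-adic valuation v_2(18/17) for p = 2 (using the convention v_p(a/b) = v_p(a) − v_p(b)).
v_2(18/17) = 1

Factor powers of 2 from the numerator and denominator of the reduced fraction: 18 = 2^1 · 9 and 17 = 2^0 · 17. Apply v_p(a/b) = v_p(a) − v_p(b): v_2(18/17) = 1 − 0 = 1.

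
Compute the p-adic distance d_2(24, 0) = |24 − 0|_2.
d_2(24, 0) = 1/8

Step 1 — x − y = 24 − 0 = 24. Step 2 — v_2(24) = 3 (factor: 24 = (2^3 · 3); the sign does not affect v_p). Step 3 — |x − y|_2 = 2^{-3} = 1/8.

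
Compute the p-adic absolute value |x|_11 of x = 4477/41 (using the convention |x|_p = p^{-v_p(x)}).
|4477/41|_11 = 1/121

Step 1 — compute v_11(x) by factoring powers of 11 out of the numerator and denominator: v_11(4477/41) = 2. Step 2 — apply |x|_p = p^{-v_p(x)} = 11^{-2} = 1/121.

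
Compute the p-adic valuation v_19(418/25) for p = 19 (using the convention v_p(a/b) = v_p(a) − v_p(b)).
v_19(418/25) = 1

Factor powers of 19 from the numerator and denominator of the reduced fraction: 418 = 19^1 · 22 and 25 = 19^0 · 25. Apply v_p(a/b) = v_p(a) − v_p(b): v_19(418/25) = 1 − 0 = 1.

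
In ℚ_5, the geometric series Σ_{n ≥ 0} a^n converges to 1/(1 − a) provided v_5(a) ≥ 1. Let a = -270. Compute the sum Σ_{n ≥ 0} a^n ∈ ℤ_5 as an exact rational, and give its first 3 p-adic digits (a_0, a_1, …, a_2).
Σ a^n = 1/(1 − a) = 1/271;  first 3 digits = (1, 1, 0)

v_5(a) = 1 ≥ 1, so the series converges in ℤ_5 to 1/(1 − a) = 1/(1 − (-270)) = 1/271. Expand this rational in ℤ_5: compute digits iteratively via d_i = x_i mod 5, x_{i+1} = (x_i − d_i)/5. The first 3 digits are (1, 1, 0).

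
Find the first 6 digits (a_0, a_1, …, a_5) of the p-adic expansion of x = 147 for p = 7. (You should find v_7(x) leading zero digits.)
(a_0, …, a_5) = (0, 0, 3, 0, 0, 0)

v_7(147) = 2, so a_0 = ... = a_1 = 0. Factor out: x = 7^2 · u with u = 3 a unit in ℤ_7. Expand u iteratively via a_{v+i} = u_i mod 7, u_{i+1} = (u_i − a_{v+i})/7:
  u_0 = 3;  a_2 = 3;  u_1 = (u_0 − 3)/7 = 0
  u_1 = 0;  a_3 = 0;  u_2 = (u_1 − 0)/7 = 0
  u_2 = 0;  a_4 = 0;  u_3 = (u_2 − 0)/7 = 0
  u_3 = 0;  a_5 = 0;  u_4 = (u_3 − 0)/7 = 0
Digits: (0, 0, 3, 0, 0, 0).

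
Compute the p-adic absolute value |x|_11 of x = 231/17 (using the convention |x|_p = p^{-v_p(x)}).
|231/17|_11 = 1/11

Step 1 — compute v_11(x) by factoring powers of 11 out of the numerator and denominator: v_11(231/17) = 1. Step 2 — apply |x|_p = p^{-v_p(x)} = 11^{-1} = 1/11.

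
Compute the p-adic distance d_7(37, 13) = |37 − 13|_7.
d_7(37, 13) = 1

Step 1 — x − y = 37 − 13 = 24. Step 2 — v_7(24) = 0 (factor: 24 = (7^0 · 24); the sign does not affect v_p). Step 3 — |x − y|_7 = 7^{0} = 1.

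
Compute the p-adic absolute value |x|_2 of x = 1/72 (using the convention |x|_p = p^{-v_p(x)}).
|1/72|_2 = 8

Step 1 — compute v_2(x) by factoring powers of 2 out of the numerator and denominator: v_2(1/72) = -3. Step 2 — apply |x|_p = p^{-v_p(x)} = 2^{3} = 8.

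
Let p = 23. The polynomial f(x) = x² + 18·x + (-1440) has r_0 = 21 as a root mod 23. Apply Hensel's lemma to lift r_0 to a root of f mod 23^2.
r_1 = 481 (mod 529)

Hensel: r_{i+1} = r_i − f(r_i)·(f′(r_i))^{-1} mod 23^{i+2}, f′(x) = 2x + 18. Iterate:
  r_0 = 21 (mod 23)
  r_1 = 481 (mod 529)
Final: r = 481 satisfies f(r) ≡ 0 mod 23^2.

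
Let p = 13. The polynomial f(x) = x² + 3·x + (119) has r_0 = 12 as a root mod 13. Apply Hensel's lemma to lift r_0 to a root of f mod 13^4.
r_3 = 10360 (mod 28561)

Hensel: r_{i+1} = r_i − f(r_i)·(f′(r_i))^{-1} mod 13^{i+2}, f′(x) = 2x + 3. Iterate:
  r_0 = 12 (mod 13)
  r_1 = 51 (mod 169)
  r_2 = 1572 (mod 2197)
  r_3 = 10360 (mod 28561)
Final: r = 10360 satisfies f(r) ≡ 0 mod 13^4.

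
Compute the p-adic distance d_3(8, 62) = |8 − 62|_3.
d_3(8, 62) = 1/27

Step 1 — x − y = 8 − 62 = -54. Step 2 — v_3(-54) = 3 (factor: -54 = −(3^3 · 2); the sign does not affect v_p). Step 3 — |x − y|_3 = 3^{-3} = 1/27.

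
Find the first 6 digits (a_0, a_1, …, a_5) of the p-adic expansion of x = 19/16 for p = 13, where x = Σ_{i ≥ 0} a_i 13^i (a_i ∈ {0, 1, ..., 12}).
(a_0, …, a_5) = (2, 4, 7, 10, 0, 4)

v_13(19/16) = 0 (numerator and denominator both coprime to 13), so x ∈ ℤ_13^×. Compute digits iteratively via a_i = x_i mod 13, x_{i+1} = (x_i − a_i)/13, with x_0 = x:
  x_0 = 19/16;  a_0 = 2;  x_1 = (x_0 − 2)/13 = -1/16
  x_1 = -1/16;  a_1 = 4;  x_2 = (x_1 − 4)/13 = -5/16
  x_2 = -5/16;  a_2 = 7;  x_3 = (x_2 − 7)/13 = -9/16
  x_3 = -9/16;  a_3 = 10;  x_4 = (x_3 − 10)/13 = -13/16
  x_4 = -13/16;  a_4 = 0;  x_5 = (x_4 − 0)/13 = -1/16
  x_5 = -1/16;  a_5 = 4;  x_6 = (x_5 − 4)/13 = -5/16
Digits: (2, 4, 7, 10, 0, 4).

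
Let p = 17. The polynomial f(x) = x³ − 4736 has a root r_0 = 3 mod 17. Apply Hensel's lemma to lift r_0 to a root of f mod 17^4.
r_3 = 53332 (mod 83521)

Hensel: r_{i+1} = r_i − f(r_i)/f′(r_i) mod 17^{i+2}, where f′(x) = 3x². Iterate:
  r_0 = 3 (mod 17)
  r_1 = 156 (mod 289)
  r_2 = 4202 (mod 4913)
  r_3 = 53332 (mod 83521)
Final: r = 53332 with f(r) ≡ 0 mod 17^4.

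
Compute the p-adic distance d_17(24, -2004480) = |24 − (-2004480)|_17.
d_17(24, -2004480) = 1/83521

Step 1 — x − y = 24 − (-2004480) = 2004504. Step 2 — v_17(2004504) = 4 (factor: 2004504 = (17^4 · 24); the sign does not affect v_p). Step 3 — |x − y|_17 = 17^{-4} = 1/83521.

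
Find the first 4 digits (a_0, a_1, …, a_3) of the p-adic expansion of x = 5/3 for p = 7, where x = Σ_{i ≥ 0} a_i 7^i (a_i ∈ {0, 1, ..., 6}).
(a_0, …, a_3) = (4, 2, 2, 2)

v_7(5/3) = 0 (numerator and denominator both coprime to 7), so x ∈ ℤ_7^×. Compute digits iteratively via a_i = x_i mod 7, x_{i+1} = (x_i − a_i)/7, with x_0 = x:
  x_0 = 5/3;  a_0 = 4;  x_1 = (x_0 − 4)/7 = -1/3
  x_1 = -1/3;  a_1 = 2;  x_2 = (x_1 − 2)/7 = -1/3
  x_2 = -1/3;  a_2 = 2;  x_3 = (x_2 − 2)/7 = -1/3
  x_3 = -1/3;  a_3 = 2;  x_4 = (x_3 − 2)/7 = -1/3
Digits: (4, 2, 2, 2).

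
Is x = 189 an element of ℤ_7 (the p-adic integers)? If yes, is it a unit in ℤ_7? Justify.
x ∈ ℤ_7 but not a unit; v_7(x) = 1 > 0

ℤ_7 = {x ∈ ℚ_7 : v_7(x) ≥ 0} and ℤ_7^× = {x ∈ ℤ_7 : v_7(x) = 0}. Here v_7(189) = v_7(num) − v_7(den) = 1; compare against these criteria.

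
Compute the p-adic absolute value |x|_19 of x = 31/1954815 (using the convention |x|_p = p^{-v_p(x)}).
|31/1954815|_19 = 130321

Step 1 — compute v_19(x) by factoring powers of 19 out of the numerator and denominator: v_19(31/1954815) = -4. Step 2 — apply |x|_p = p^{-v_p(x)} = 19^{4} = 130321.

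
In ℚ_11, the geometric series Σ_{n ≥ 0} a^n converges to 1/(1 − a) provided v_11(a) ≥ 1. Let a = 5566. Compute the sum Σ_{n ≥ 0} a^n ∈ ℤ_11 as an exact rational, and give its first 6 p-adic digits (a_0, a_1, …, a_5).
Σ a^n = 1/(1 − a) = -1/5565;  first 6 digits = (1, 0, 2, 4, 4, 5)

v_11(a) = 2 ≥ 1, so the series converges in ℤ_11 to 1/(1 − a) = 1/(1 − 5566) = -1/5565. Expand this rational in ℤ_11: compute digits iteratively via d_i = x_i mod 11, x_{i+1} = (x_i − d_i)/11. The first 6 digits are (1, 0, 2, 4, 4, 5).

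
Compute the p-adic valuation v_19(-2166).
v_19(-2166) = 2

v_19(n) is the largest exponent k such that 19^k divides n. Factor out: -2166 = -19^2 · 6. (Sign doesn't affect v_p.) So v_19(-2166) = 2.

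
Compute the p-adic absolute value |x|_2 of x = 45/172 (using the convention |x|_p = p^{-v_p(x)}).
|45/172|_2 = 4

Step 1 — compute v_2(x) by factoring powers of 2 out of the numerator and denominator: v_2(45/172) = -2. Step 2 — apply |x|_p = p^{-v_p(x)} = 2^{2} = 4.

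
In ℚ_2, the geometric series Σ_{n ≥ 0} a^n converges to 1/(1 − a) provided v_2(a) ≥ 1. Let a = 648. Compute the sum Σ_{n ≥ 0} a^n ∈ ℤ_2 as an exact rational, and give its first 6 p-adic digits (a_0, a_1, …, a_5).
Σ a^n = 1/(1 − a) = -1/647;  first 6 digits = (1, 0, 0, 1, 0, 0)

v_2(a) = 3 ≥ 1, so the series converges in ℤ_2 to 1/(1 − a) = 1/(1 − 648) = -1/647. Expand this rational in ℤ_2: compute digits iteratively via d_i = x_i mod 2, x_{i+1} = (x_i − d_i)/2. The first 6 digits are (1, 0, 0, 1, 0, 0).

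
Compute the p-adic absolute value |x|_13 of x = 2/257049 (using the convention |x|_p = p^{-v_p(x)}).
|2/257049|_13 = 28561

Step 1 — compute v_13(x) by factoring powers of 13 out of the numerator and denominator: v_13(2/257049) = -4. Step 2 — apply |x|_p = p^{-v_p(x)} = 13^{4} = 28561.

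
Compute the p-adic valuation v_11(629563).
v_11(629563) = 4

v_11(n) is the largest exponent k such that 11^k divides n. Factor out: 629563 = 11^4 · 43. (Sign doesn't affect v_p.) So v_11(629563) = 4.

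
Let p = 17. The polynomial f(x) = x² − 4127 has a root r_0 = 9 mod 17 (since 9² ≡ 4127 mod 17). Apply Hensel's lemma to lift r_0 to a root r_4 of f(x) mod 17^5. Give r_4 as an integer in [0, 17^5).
r_4 = 352878 (mod 1419857)

Hensel's recurrence: r_{i+1} = r_i − f(r_i)·(f′(r_i))^{-1} mod 17^{i+2}, with f′(x) = 2x. Iterate:
  r_0 = 9 (mod 17)
  r_1 = 9 (mod 289)
  r_2 = 4055 (mod 4913)
  r_3 = 18794 (mod 83521)
  r_4 = 352878 (mod 1419857)
Final: r_4 = 352878, and one checks f(r_4) ≡ 0 mod 17^5.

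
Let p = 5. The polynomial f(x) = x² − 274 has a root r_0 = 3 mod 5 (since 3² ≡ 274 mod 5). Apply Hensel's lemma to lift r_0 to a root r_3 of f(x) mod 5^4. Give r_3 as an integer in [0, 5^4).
r_3 = 468 (mod 625)

Hensel's recurrence: r_{i+1} = r_i − f(r_i)·(f′(r_i))^{-1} mod 5^{i+2}, with f′(x) = 2x. Iterate:
  r_0 = 3 (mod 5)
  r_1 = 18 (mod 25)
  r_2 = 93 (mod 125)
  r_3 = 468 (mod 625)
Final: r_3 = 468, and one checks f(r_3) ≡ 0 mod 5^4.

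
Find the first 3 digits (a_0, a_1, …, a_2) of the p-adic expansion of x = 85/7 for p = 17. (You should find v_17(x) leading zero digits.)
(a_0, …, a_2) = (0, 8, 2)

v_17(85/7) = 1, so a_0 = ... = a_0 = 0. Factor out: x = 17^1 · u with u = 5/7 a unit in ℤ_17. Expand u iteratively via a_{v+i} = u_i mod 17, u_{i+1} = (u_i − a_{v+i})/17:
  u_0 = 5/7;  a_1 = 8;  u_1 = (u_0 − 8)/17 = -3/7
  u_1 = -3/7;  a_2 = 2;  u_2 = (u_1 − 2)/17 = -1/7
Digits: (0, 8, 2).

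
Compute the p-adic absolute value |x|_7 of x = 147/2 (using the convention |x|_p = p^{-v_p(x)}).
|147/2|_7 = 1/49

Step 1 — compute v_7(x) by factoring powers of 7 out of the numerator and denominator: v_7(147/2) = 2. Step 2 — apply |x|_p = p^{-v_p(x)} = 7^{-2} = 1/49.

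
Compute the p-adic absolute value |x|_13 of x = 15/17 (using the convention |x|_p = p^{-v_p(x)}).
|15/17|_13 = 1

Step 1 — compute v_13(x) by factoring powers of 13 out of the numerator and denominator: v_13(15/17) = 0. Step 2 — apply |x|_p = p^{-v_p(x)} = 13^{0} = 1.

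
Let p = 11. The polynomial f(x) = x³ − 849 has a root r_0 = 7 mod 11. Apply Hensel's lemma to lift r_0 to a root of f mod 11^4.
r_3 = 1525 (mod 14641)

Hensel: r_{i+1} = r_i − f(r_i)/f′(r_i) mod 11^{i+2}, where f′(x) = 3x². Iterate:
  r_0 = 7 (mod 11)
  r_1 = 73 (mod 121)
  r_2 = 194 (mod 1331)
  r_3 = 1525 (mod 14641)
Final: r = 1525 with f(r) ≡ 0 mod 11^4.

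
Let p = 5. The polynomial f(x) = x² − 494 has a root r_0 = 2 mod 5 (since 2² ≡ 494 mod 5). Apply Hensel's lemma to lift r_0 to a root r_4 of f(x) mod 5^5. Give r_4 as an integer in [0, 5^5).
r_4 = 912 (mod 3125)

Hensel's recurrence: r_{i+1} = r_i − f(r_i)·(f′(r_i))^{-1} mod 5^{i+2}, with f′(x) = 2x. Iterate:
  r_0 = 2 (mod 5)
  r_1 = 12 (mod 25)
  r_2 = 37 (mod 125)
  r_3 = 287 (mod 625)
  r_4 = 912 (mod 3125)
Final: r_4 = 912, and one checks f(r_4) ≡ 0 mod 5^5.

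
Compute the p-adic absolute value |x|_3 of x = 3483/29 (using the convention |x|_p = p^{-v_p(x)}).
|3483/29|_3 = 1/81

Step 1 — compute v_3(x) by factoring powers of 3 out of the numerator and denominator: v_3(3483/29) = 4. Step 2 — apply |x|_p = p^{-v_p(x)} = 3^{-4} = 1/81.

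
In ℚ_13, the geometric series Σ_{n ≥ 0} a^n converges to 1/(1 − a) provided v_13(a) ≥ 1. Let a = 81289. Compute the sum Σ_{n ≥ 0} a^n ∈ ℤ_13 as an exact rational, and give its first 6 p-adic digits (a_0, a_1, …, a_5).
Σ a^n = 1/(1 − a) = -1/81288;  first 6 digits = (1, 0, 0, 11, 2, 0)

v_13(a) = 3 ≥ 1, so the series converges in ℤ_13 to 1/(1 − a) = 1/(1 − 81289) = -1/81288. Expand this rational in ℤ_13: compute digits iteratively via d_i = x_i mod 13, x_{i+1} = (x_i − d_i)/13. The first 6 digits are (1, 0, 0, 11, 2, 0).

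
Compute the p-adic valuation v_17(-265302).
v_17(-265302) = 3

v_17(n) is the largest exponent k such that 17^k divides n. Factor out: -265302 = -17^3 · 54. (Sign doesn't affect v_p.) So v_17(-265302) = 3.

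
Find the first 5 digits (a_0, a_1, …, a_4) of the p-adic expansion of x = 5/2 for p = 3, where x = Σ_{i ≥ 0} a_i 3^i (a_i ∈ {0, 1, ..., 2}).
(a_0, …, a_4) = (1, 2, 1, 1, 1)

v_3(5/2) = 0 (numerator and denominator both coprime to 3), so x ∈ ℤ_3^×. Compute digits iteratively via a_i = x_i mod 3, x_{i+1} = (x_i − a_i)/3, with x_0 = x:
  x_0 = 5/2;  a_0 = 1;  x_1 = (x_0 − 1)/3 = 1/2
  x_1 = 1/2;  a_1 = 2;  x_2 = (x_1 − 2)/3 = -1/2
  x_2 = -1/2;  a_2 = 1;  x_3 = (x_2 − 1)/3 = -1/2
  x_3 = -1/2;  a_3 = 1;  x_4 = (x_3 − 1)/3 = -1/2
  x_4 = -1/2;  a_4 = 1;  x_5 = (x_4 − 1)/3 = -1/2
Digits: (1, 2, 1, 1, 1).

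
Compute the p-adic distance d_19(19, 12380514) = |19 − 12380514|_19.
d_19(19, 12380514) = 1/2476099

Step 1 — x − y = 19 − 12380514 = -12380495. Step 2 — v_19(-12380495) = 5 (factor: -12380495 = −(19^5 · 5); the sign does not affect v_p). Step 3 — |x − y|_19 = 19^{-5} = 1/2476099.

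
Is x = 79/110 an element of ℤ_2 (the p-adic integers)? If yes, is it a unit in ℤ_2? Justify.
x ∉ ℤ_2 (v_2(x) = -1 < 0)

ℤ_2 = {x ∈ ℚ_2 : v_2(x) ≥ 0} and ℤ_2^× = {x ∈ ℤ_2 : v_2(x) = 0}. Here v_2(79/110) = v_2(num) − v_2(den) = -1; compare against these criteria.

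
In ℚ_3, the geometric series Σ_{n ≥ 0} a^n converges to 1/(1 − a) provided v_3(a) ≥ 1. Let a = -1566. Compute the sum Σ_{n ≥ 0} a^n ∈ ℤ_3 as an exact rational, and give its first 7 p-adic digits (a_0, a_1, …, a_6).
Σ a^n = 1/(1 − a) = 1/1567;  first 7 digits = (1, 0, 0, 2, 1, 2, 1)

v_3(a) = 3 ≥ 1, so the series converges in ℤ_3 to 1/(1 − a) = 1/(1 − (-1566)) = 1/1567. Expand this rational in ℤ_3: compute digits iteratively via d_i = x_i mod 3, x_{i+1} = (x_i − d_i)/3. The first 7 digits are (1, 0, 0, 2, 1, 2, 1).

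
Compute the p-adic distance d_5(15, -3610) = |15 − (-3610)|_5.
d_5(15, -3610) = 1/125

Step 1 — x − y = 15 − (-3610) = 3625. Step 2 — v_5(3625) = 3 (factor: 3625 = (5^3 · 29); the sign does not affect v_p). Step 3 — |x − y|_5 = 5^{-3} = 1/125.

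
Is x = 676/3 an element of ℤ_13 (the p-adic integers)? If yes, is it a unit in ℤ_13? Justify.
x ∈ ℤ_13 but not a unit; v_13(x) = 2 > 0

ℤ_13 = {x ∈ ℚ_13 : v_13(x) ≥ 0} and ℤ_13^× = {x ∈ ℤ_13 : v_13(x) = 0}. Here v_13(676/3) = v_13(num) − v_13(den) = 2; compare against these criteria.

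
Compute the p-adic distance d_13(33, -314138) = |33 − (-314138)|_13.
d_13(33, -314138) = 1/28561

Step 1 — x − y = 33 − (-314138) = 314171. Step 2 — v_13(314171) = 4 (factor: 314171 = (13^4 · 11); the sign does not affect v_p). Step 3 — |x − y|_13 = 13^{-4} = 1/28561.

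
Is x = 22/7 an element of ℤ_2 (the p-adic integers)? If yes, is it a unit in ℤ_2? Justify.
x ∈ ℤ_2 but not a unit; v_2(x) = 1 > 0

ℤ_2 = {x ∈ ℚ_2 : v_2(x) ≥ 0} and ℤ_2^× = {x ∈ ℤ_2 : v_2(x) = 0}. Here v_2(22/7) = v_2(num) − v_2(den) = 1; compare against these criteria.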